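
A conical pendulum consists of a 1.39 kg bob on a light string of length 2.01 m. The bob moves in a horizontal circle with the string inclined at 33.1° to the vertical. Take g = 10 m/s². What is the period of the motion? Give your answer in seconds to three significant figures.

2.58 s

r = L sinθ = 1.098 m. From T sinθ = mω²r and T cosθ = mg: tanθ = ω²r/g, so ω² = g tanθ / r = g/(L cosθ).
ω = √(g/(L cosθ)) = √(10.0/(2.01 × 0.8377)) = √5.939 = 2.437 rad/s.
Period = 2π/ω = 2.578 s.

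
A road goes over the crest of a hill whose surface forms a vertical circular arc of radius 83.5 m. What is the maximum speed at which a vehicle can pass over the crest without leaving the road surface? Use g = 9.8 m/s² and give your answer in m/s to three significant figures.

At the crest the centre of the circle is below the vehicle, so the net downward (centripetal) force is mg − N = mv²/r.
The vehicle leaves the road when N → 0, giving v_max = √(g r) = √(9.8 × 83.5) = 28.61 m/s.

28.6 m/s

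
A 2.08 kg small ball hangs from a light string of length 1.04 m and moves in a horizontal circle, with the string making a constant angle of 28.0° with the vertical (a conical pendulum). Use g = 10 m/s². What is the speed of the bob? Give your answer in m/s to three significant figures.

The radius of the circle is r = L sinθ = 1.04 × sin 28.0° = 0.4883 m.
Horizontally T sinθ = mv²/r and vertically T cosθ = mg, so tanθ = v²/(rg).
v = √(r g tanθ) = √(0.4883 × 10.0 × 0.5317) = √2.596 = 1.611 m/s.

1.61 m/s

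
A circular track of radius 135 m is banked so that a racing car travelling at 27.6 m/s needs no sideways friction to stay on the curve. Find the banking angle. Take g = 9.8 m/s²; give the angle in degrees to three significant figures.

29.9°

With no friction, the horizontal component of the normal force provides the centripetal force: N sinθ = mv²/r, while N cosθ = mg vertically.
Dividing: tanθ = v²/(r g) = (27.6)²/(135 × 9.8) = 761.8/1323 = 0.5758.
θ = arctan(0.5758) = 29.93°.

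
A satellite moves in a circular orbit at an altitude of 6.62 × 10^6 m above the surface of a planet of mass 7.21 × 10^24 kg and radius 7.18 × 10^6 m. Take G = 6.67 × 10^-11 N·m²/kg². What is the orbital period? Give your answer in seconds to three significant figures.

14700 s

r = R + h = 7.18 × 10^6 + 6.62 × 10^6 = 1.380 × 10^7 m. Gravity provides the centripetal force: G M m / r² = m v² / r ⇒ v = √(GM/r) = 5903 m/s.
T = 2πr/v = 2π × 1.380 × 10^7 / 5903 = 14690 s.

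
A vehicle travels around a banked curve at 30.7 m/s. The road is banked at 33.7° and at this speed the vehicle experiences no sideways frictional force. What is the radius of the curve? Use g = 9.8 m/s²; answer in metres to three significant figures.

144 m

Frictionless banking: tanθ = v²/(rg), so r = v²/(g tanθ).
r = (30.7)²/(9.8 × tan 33.7°) = 942.5/(9.8 × 0.6669) = 942.5/6.536 = 144.2 m.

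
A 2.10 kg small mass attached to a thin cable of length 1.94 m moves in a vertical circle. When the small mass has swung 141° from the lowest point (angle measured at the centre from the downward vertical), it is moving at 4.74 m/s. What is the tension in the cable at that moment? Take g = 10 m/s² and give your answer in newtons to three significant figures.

8.00 N

Take the radial direction toward the centre of the circle as positive. The component of the weight along the string toward the centre is −mg cos φ (φ measured from the bottom), so Newton's second law along the string gives T − mg cos φ = m v²/r.
cos 141° = -0.7771, so T = m(v²/r + g cos φ) = 2.10 × ((4.74)²/1.94 + 10.0 × -0.7771) = 2.10 × (11.58 + (-7.771)) = 2.10 × 3.810 = 8.001 N.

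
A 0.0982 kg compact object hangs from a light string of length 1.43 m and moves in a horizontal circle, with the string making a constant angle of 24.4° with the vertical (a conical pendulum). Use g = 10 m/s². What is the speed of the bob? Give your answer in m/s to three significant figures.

1.64 m/s

The radius of the circle is r = L sinθ = 1.43 × sin 24.4° = 0.5907 m.
Horizontally T sinθ = mv²/r and vertically T cosθ = mg, so tanθ = v²/(rg).
v = √(r g tanθ) = √(0.5907 × 10.0 × 0.4536) = √2.680 = 1.637 m/s.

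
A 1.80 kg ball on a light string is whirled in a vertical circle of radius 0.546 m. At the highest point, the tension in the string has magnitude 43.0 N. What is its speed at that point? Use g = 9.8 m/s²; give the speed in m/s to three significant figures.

At the top, T + mg = mv²/r, so v = √(r(T/m + g)) = √(0.546 × (43.0/1.80 + 9.8)) = √(0.546 × 33.69) = √18.39 = 4.289 m/s.

4.29 m/s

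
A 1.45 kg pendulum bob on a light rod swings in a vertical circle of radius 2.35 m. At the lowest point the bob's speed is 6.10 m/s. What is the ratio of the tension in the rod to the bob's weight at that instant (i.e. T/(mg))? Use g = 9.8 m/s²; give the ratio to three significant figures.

2.62

At the bottom, T − mg = mv²/r, so T = m(v²/r + g) and T/(mg) = v²/(rg) + 1 = (6.10)²/(2.35 × 9.8) + 1 = 1.616 + 1 = 2.616.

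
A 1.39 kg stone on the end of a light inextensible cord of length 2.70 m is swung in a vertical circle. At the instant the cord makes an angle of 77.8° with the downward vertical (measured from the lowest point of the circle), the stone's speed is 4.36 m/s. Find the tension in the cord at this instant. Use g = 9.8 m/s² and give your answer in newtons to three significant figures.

12.7 N

Take the radial direction toward the centre of the circle as positive. The component of the weight along the string toward the centre is −mg cos φ (φ measured from the bottom), so Newton's second law along the string gives T − mg cos φ = m v²/r.
cos 77.8° = 0.2113, so T = m(v²/r + g cos φ) = 1.39 × ((4.36)²/2.70 + 9.8 × 0.2113) = 1.39 × (7.041 + (2.071)) = 1.39 × 9.112 = 12.67 N.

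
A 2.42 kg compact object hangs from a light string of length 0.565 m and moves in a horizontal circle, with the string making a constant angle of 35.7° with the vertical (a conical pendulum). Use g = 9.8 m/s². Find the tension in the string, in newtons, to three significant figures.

Vertically the bob has no acceleration, so T cosθ = mg.
T = mg/cosθ = 2.42 × 9.8 / cos 35.7° = 23.72/0.8121 = 29.20 N.

29.2 N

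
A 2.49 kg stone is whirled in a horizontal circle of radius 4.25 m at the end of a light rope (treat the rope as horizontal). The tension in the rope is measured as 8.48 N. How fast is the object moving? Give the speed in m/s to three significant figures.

T = m v²/r ⇒ v = √(T r / m) = √(8.48 × 4.25 / 2.49) = √14.47 = 3.804 m/s.

3.80 m/s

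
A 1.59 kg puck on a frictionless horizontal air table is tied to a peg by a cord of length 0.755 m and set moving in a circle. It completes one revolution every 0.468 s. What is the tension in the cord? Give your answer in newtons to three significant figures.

v = 2πr/T = 2π × 0.755/0.468 = 10.14 m/s.
The tension is the only horizontal force, so it supplies the full centripetal force: T = m v²/r = 1.59 × (10.14)²/0.755 = 1.59 × 102.7/0.755 = 216.4 N.

216 N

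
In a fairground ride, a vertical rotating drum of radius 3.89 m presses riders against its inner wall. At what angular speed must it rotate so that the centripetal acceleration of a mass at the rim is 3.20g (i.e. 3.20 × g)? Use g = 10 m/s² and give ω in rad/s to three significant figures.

Centripetal acceleration a_c = ω²r. Setting ω²r = 3.20g:
ω = √(3.20g / r) = √(3.20 × 10.0 / 3.89) = √8.226 = 2.868 rad/s.

2.87 rad/s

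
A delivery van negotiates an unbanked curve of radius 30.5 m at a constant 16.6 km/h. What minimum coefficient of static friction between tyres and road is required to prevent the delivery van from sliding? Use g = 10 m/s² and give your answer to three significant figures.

v = 16.6/3.6 = 4.611 m/s.
Friction provides the centripetal force: μ_s m g = m v²/r, so μ_s = v²/(g r) = (4.611)²/(10.0 × 30.5) = 21.26/305.0 = 0.06971.

0.0697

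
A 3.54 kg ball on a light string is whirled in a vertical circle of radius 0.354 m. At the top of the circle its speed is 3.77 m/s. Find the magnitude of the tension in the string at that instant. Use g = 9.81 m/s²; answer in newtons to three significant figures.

At the top, both T and the weight mg point inward (toward the centre), so T + mg = mv²/r.
T = m(v²/r − g) = 3.54 × ((3.77)²/0.354 − 9.81) = 3.54 × (40.15 − 9.81) = 3.54 × 30.34 = 107.4 N.

107 N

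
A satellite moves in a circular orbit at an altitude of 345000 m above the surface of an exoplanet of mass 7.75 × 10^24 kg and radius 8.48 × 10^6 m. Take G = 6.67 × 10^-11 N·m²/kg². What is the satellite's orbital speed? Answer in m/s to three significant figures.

7650 m/s

Orbital radius r = R + h = 8.48 × 10^6 + 345000 = 8.825 × 10^6 m.
Gravity supplies the centripetal force: G M m / r² = m v² / r, so v = √(GM/r).
v = √(6.67 × 10^-11 × 7.75 × 10^24 / 8.825 × 10^6) = √(5.858 × 10^7) = 7653 m/s.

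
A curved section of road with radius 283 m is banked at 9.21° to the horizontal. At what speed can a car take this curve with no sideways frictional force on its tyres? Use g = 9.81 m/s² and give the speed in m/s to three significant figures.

On a frictionless banked curve, N sinθ = mv²/r and N cosθ = mg, so tanθ = v²/(rg).
v = √(r g tanθ) = √(283 × 9.81 × tan 9.21°) = √(283 × 9.81 × 0.1621) = √450.1 = 21.22 m/s.

21.2 m/s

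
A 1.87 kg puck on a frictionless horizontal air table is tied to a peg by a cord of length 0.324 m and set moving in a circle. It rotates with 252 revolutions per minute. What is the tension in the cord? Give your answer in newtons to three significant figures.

422 N

ω = 252 rev/min × 2π/60 = 26.39 rad/s, so v = ωr = 26.39 × 0.324 = 8.550 m/s.
The tension is the only horizontal force, so it supplies the full centripetal force: T = m v²/r = 1.87 × (8.550)²/0.324 = 1.87 × 73.11/0.324 = 421.9 N.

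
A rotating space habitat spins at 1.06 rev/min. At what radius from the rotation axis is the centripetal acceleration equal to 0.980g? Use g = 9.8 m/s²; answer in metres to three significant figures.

779 m

ω = 1.06 rev/min × 2π/60 = 0.1110 rad/s.
a_c = ω²r = 0.980g ⇒ r = 0.980 × 9.8 / (0.1110)² = 9.604/0.01232 = 779.4 m.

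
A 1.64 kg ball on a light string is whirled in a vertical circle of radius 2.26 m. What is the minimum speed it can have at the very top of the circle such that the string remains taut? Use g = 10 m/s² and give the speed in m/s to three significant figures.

4.75 m/s

At the top, both weight mg and T point toward the centre: T + mg = mv²/r.
At minimum speed T → 0, so mg = mv_min²/r ⇒ v_min = √(g r) = √(10.0 × 2.26) = 4.754 m/s.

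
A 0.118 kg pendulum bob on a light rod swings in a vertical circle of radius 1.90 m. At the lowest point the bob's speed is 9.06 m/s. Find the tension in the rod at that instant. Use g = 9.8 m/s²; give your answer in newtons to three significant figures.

At the lowest point, T points up (toward the centre) and the weight mg points down (away from the centre), so the net inward force is T − mg = mv²/r.
T = m(v²/r + g) = 0.118 × ((9.06)²/1.90 + 9.8) = 0.118 × (43.20 + 9.8) = 0.118 × 53.00 = 6.254 N.

6.25 N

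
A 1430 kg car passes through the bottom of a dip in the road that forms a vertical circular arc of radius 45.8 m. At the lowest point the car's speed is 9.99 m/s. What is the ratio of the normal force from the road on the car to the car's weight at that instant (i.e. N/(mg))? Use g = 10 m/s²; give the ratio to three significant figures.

At the bottom, N − mg = mv²/r, so N = m(v²/r + g) and N/(mg) = v²/(rg) + 1 = (9.99)²/(45.8 × 10.0) + 1 = 0.2179 + 1 = 1.218.

1.22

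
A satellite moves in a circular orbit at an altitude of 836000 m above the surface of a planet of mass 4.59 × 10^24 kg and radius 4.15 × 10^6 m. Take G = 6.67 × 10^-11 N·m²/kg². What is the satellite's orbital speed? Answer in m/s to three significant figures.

Orbital radius r = R + h = 4.15 × 10^6 + 836000 = 4.986 × 10^6 m.
Gravity supplies the centripetal force: G M m / r² = m v² / r, so v = √(GM/r).
v = √(6.67 × 10^-11 × 4.59 × 10^24 / 4.986 × 10^6) = √(6.140 × 10^7) = 7836 m/s.

7840 m/s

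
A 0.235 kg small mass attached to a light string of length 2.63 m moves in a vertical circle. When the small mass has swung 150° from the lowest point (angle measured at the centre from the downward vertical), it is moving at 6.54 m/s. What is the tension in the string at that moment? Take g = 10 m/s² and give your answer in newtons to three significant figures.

1.79 N

Take the radial direction toward the centre of the circle as positive. The component of the weight along the string toward the centre is −mg cos φ (φ measured from the bottom), so Newton's second law along the string gives T − mg cos φ = m v²/r.
cos 150° = -0.8660, so T = m(v²/r + g cos φ) = 0.235 × ((6.54)²/2.63 + 10.0 × -0.8660) = 0.235 × (16.26 + (-8.660)) = 0.235 × 7.603 = 1.787 N.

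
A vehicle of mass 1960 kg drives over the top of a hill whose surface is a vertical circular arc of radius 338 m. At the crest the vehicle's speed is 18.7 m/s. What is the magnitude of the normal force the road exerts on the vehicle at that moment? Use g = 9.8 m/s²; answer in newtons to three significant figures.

17200 N

At the crest the centripetal acceleration points downward (toward the centre of the arc), so mg − N = mv²/r.
N = m(g − v²/r) = 1960 × (9.8 − (18.7)²/338) = 1960 × (9.8 − 1.035) = 1960 × 8.765 = 17180 N.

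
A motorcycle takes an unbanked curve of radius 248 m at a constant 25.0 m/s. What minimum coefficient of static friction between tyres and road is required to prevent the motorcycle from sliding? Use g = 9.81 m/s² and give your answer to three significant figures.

Friction provides the centripetal force: μ_s m g = m v²/r, so μ_s = v²/(g r) = (25.00)²/(9.81 × 248) = 625.0/2433 = 0.2569.

0.257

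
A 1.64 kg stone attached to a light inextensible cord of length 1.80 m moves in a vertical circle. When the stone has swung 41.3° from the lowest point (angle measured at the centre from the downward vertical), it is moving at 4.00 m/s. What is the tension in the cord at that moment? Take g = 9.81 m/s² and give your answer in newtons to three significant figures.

Take the radial direction toward the centre of the circle as positive. The component of the weight along the string toward the centre is −mg cos φ (φ measured from the bottom), so Newton's second law along the string gives T − mg cos φ = m v²/r.
cos 41.3° = 0.7513, so T = m(v²/r + g cos φ) = 1.64 × ((4.00)²/1.80 + 9.81 × 0.7513) = 1.64 × (8.889 + (7.370)) = 1.64 × 16.26 = 26.66 N.

26.7 N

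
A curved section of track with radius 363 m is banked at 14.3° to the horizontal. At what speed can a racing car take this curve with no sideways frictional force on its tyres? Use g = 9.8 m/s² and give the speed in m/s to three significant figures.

On a frictionless banked curve, N sinθ = mv²/r and N cosθ = mg, so tanθ = v²/(rg).
v = √(r g tanθ) = √(363 × 9.8 × tan 14.3°) = √(363 × 9.8 × 0.2549) = √906.8 = 30.11 m/s.

30.1 m/s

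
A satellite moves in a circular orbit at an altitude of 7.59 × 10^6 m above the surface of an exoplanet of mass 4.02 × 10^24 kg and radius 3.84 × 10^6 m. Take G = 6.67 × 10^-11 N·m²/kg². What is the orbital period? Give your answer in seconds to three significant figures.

r = R + h = 3.84 × 10^6 + 7.59 × 10^6 = 1.143 × 10^7 m. Gravity provides the centripetal force: G M m / r² = m v² / r ⇒ v = √(GM/r) = 4843 m/s.
T = 2πr/v = 2π × 1.143 × 10^7 / 4843 = 14830 s.

14800 s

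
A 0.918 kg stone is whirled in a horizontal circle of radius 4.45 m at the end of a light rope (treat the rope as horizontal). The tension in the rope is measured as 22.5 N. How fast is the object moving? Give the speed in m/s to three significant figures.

10.4 m/s

T = m v²/r ⇒ v = √(T r / m) = √(22.5 × 4.45 / 0.918) = √109.1 = 10.44 m/s.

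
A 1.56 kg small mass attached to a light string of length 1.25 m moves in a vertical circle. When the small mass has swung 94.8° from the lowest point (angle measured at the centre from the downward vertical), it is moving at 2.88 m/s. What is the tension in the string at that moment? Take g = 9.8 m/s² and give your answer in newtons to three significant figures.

9.07 N

Take the radial direction toward the centre of the circle as positive. The component of the weight along the string toward the centre is −mg cos φ (φ measured from the bottom), so Newton's second law along the string gives T − mg cos φ = m v²/r.
cos 94.8° = -0.08368, so T = m(v²/r + g cos φ) = 1.56 × ((2.88)²/1.25 + 9.8 × -0.08368) = 1.56 × (6.636 + (-0.8200)) = 1.56 × 5.815 = 9.072 N.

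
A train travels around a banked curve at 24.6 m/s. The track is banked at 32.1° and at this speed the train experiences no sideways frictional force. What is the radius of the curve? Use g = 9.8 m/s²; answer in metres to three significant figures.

Frictionless banking: tanθ = v²/(rg), so r = v²/(g tanθ).
r = (24.6)²/(9.8 × tan 32.1°) = 605.2/(9.8 × 0.6273) = 605.2/6.148 = 98.44 m.

98.4 m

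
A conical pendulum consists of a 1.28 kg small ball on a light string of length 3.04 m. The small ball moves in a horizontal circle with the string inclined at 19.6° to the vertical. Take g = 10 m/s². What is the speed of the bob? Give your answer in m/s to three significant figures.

1.91 m/s

The radius of the circle is r = L sinθ = 3.04 × sin 19.6° = 1.020 m.
Horizontally T sinθ = mv²/r and vertically T cosθ = mg, so tanθ = v²/(rg).
v = √(r g tanθ) = √(1.020 × 10.0 × 0.3561) = √3.631 = 1.906 m/s.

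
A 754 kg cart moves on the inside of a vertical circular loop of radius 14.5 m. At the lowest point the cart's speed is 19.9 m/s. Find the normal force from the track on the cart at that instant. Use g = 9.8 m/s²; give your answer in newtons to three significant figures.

At the lowest point, N points up (toward the centre) and the weight mg points down (away from the centre), so the net inward force is N − mg = mv²/r.
N = m(v²/r + g) = 754 × ((19.9)²/14.5 + 9.8) = 754 × (27.31 + 9.8) = 754 × 37.11 = 27980 N.

28000 N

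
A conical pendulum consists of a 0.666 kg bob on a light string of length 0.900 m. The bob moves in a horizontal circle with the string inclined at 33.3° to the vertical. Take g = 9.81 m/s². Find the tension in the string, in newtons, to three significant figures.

Vertically the bob has no acceleration, so T cosθ = mg.
T = mg/cosθ = 0.666 × 9.81 / cos 33.3° = 6.533/0.8358 = 7.817 N.

7.82 N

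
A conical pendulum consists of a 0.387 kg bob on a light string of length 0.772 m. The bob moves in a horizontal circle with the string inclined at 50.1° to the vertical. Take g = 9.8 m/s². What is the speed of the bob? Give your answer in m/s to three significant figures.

The radius of the circle is r = L sinθ = 0.772 × sin 50.1° = 0.5923 m.
Horizontally T sinθ = mv²/r and vertically T cosθ = mg, so tanθ = v²/(rg).
v = √(r g tanθ) = √(0.5923 × 9.8 × 1.196) = √6.942 = 2.635 m/s.

2.63 m/s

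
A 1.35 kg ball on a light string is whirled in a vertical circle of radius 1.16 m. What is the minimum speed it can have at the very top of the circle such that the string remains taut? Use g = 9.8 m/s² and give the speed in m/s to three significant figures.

At the highest point the centre is directly below, so both the weight and T act inward: T + mg = mv²/r.
At minimum speed T → 0, so mg = mv_min²/r ⇒ v_min = √(g r) = √(9.8 × 1.16) = 3.372 m/s.

3.37 m/s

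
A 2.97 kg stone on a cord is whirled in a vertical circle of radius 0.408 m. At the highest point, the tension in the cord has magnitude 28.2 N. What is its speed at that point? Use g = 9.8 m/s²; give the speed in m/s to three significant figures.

At the top, T + mg = mv²/r, so v = √(r(T/m + g)) = √(0.408 × (28.2/2.97 + 9.8)) = √(0.408 × 19.29) = √7.872 = 2.806 m/s.

2.81 m/s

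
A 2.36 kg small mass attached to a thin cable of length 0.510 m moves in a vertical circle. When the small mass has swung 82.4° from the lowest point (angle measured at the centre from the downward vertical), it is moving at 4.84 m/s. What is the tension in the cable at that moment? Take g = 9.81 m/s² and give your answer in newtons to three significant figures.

Take the radial direction toward the centre of the circle as positive. The component of the weight along the string toward the centre is −mg cos φ (φ measured from the bottom), so Newton's second law along the string gives T − mg cos φ = m v²/r.
cos 82.4° = 0.1323, so T = m(v²/r + g cos φ) = 2.36 × ((4.84)²/0.510 + 9.81 × 0.1323) = 2.36 × (45.93 + (1.297)) = 2.36 × 47.23 = 111.5 N.

111 N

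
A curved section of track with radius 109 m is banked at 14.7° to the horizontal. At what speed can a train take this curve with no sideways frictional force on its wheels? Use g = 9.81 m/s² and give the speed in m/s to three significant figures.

On a frictionless banked curve, N sinθ = mv²/r and N cosθ = mg, so tanθ = v²/(rg).
v = √(r g tanθ) = √(109 × 9.81 × tan 14.7°) = √(109 × 9.81 × 0.2623) = √280.5 = 16.75 m/s.

16.7 m/s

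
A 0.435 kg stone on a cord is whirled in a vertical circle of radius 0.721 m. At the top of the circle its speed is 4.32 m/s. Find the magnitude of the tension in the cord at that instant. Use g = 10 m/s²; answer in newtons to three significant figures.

At the top, both T and the weight mg point inward (toward the centre), so T + mg = mv²/r.
T = m(v²/r − g) = 0.435 × ((4.32)²/0.721 − 10.0) = 0.435 × (25.88 − 10.0) = 0.435 × 15.88 = 6.910 N.

6.91 N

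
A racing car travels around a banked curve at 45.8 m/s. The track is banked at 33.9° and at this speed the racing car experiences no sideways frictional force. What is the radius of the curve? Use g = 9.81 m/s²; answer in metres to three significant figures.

318 m

Frictionless banking: tanθ = v²/(rg), so r = v²/(g tanθ).
r = (45.8)²/(9.81 × tan 33.9°) = 2098/(9.81 × 0.6720) = 2098/6.592 = 318.2 m.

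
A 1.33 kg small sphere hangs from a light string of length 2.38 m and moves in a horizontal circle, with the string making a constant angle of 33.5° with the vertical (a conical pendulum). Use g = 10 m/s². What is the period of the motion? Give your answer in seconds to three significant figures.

2.80 s

r = L sinθ = 1.314 m. From T sinθ = mω²r and T cosθ = mg: tanθ = ω²r/g, so ω² = g tanθ / r = g/(L cosθ).
ω = √(g/(L cosθ)) = √(10.0/(2.38 × 0.8339)) = √5.039 = 2.245 rad/s.
Period = 2π/ω = 2.799 s.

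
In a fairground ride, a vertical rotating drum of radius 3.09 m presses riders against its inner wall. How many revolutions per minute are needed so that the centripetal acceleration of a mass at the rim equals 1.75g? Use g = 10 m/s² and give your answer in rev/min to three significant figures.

22.7 rev/min

Require ω²r = 1.75g, so ω = √(1.75 × 10.0/3.09) = 2.380 rad/s.
In rev/min: ω × 60/(2π) = 2.380 × 60/(2π) = 22.73 rev/min.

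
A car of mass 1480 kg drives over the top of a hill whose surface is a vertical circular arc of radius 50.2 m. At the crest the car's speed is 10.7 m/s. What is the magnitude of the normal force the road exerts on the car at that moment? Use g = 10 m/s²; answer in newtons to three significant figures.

At the crest the centripetal acceleration points downward (toward the centre of the arc), so mg − N = mv²/r.
N = m(g − v²/r) = 1480 × (10.0 − (10.7)²/50.2) = 1480 × (10.0 − 2.281) = 1480 × 7.719 = 11420 N.

11400 N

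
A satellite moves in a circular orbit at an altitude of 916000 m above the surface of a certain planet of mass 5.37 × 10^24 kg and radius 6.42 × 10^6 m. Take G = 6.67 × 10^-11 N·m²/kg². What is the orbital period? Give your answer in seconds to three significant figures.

6600 s

r = R + h = 6.42 × 10^6 + 916000 = 7.336 × 10^6 m. Gravity provides the centripetal force: G M m / r² = m v² / r ⇒ v = √(GM/r) = 6987 m/s.
T = 2πr/v = 2π × 7.336 × 10^6 / 6987 = 6597 s.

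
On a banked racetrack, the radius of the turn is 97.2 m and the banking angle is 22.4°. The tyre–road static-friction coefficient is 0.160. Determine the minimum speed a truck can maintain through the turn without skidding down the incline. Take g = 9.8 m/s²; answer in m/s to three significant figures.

15.0 m/s

At the minimum speed, friction acts up the slope at its limiting value f = μN. Radially (horizontal, toward centre): N sinθ − μN cosθ = mv²/r. Vertically: N cosθ + μN sinθ = mg.
Dividing: v² = r g (sinθ − μcosθ)/(cosθ + μsinθ).
sinθ − μcosθ = 0.3811 − 0.160×0.9245 = 0.2331; cosθ + μsinθ = 0.9245 + 0.160×0.3811 = 0.9855.
v² = 97.2 × 9.8 × 0.2331/0.9855 = 225.3 m²/s², so v = 15.01 m/s.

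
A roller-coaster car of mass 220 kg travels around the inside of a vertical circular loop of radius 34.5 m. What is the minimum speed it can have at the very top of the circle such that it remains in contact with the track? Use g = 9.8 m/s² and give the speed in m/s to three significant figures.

At the top, both weight mg and N point toward the centre: N + mg = mv²/r.
At minimum speed N → 0, so mg = mv_min²/r ⇒ v_min = √(g r) = √(9.8 × 34.5) = 18.39 m/s.

18.4 m/s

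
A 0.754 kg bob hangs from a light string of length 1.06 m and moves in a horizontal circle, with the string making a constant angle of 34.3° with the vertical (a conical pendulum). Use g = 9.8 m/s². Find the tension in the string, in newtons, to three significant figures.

Vertically the bob has no acceleration, so T cosθ = mg.
T = mg/cosθ = 0.754 × 9.8 / cos 34.3° = 7.389/0.8261 = 8.945 N.

8.94 N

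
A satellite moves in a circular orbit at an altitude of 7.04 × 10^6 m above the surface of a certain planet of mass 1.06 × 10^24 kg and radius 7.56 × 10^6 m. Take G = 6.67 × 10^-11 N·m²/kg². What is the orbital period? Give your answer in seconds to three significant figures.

41700 s

r = R + h = 7.56 × 10^6 + 7.04 × 10^6 = 1.460 × 10^7 m. Gravity provides the centripetal force: G M m / r² = m v² / r ⇒ v = √(GM/r) = 2201 m/s.
T = 2πr/v = 2π × 1.460 × 10^7 / 2201 = 41690 s.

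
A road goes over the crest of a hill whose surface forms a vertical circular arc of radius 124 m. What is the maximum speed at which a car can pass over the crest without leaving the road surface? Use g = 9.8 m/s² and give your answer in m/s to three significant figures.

34.9 m/s

At the crest the centre of the circle is below the car, so the net downward (centripetal) force is mg − N = mv²/r.
The car leaves the road when N → 0, giving v_max = √(g r) = √(9.8 × 124) = 34.86 m/s.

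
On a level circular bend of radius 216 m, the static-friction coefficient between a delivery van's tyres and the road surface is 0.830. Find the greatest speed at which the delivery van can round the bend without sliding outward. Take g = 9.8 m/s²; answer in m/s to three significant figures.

41.9 m/s

The only inward force on a level bend is static friction, so at the limit f_s = μ_s N = μ_s m g = m v²/r.
Mass cancels: v_max = √(μ_s g r) = √(0.830 × 9.8 × 216) = √1757 = 41.92 m/s.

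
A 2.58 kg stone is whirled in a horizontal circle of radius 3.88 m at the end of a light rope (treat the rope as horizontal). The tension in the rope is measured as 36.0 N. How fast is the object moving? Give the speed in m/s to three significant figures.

T = m v²/r ⇒ v = √(T r / m) = √(36.0 × 3.88 / 2.58) = √54.14 = 7.358 m/s.

7.36 m/s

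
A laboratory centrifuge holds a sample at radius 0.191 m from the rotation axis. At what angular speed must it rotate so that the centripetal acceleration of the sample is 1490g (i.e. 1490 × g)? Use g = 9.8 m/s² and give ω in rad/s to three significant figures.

276 rad/s

Centripetal acceleration a_c = ω²r. Setting ω²r = 1490g:
ω = √(1490g / r) = √(1490 × 9.8 / 0.191) = √76450 = 276.5 rad/s.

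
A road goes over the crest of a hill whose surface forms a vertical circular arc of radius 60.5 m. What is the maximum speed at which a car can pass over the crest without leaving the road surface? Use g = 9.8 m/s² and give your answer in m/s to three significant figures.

At the crest the centre of the circle is below the car, so the net downward (centripetal) force is mg − N = mv²/r.
The car leaves the road when N → 0, giving v_max = √(g r) = √(9.8 × 60.5) = 24.35 m/s.

24.3 m/s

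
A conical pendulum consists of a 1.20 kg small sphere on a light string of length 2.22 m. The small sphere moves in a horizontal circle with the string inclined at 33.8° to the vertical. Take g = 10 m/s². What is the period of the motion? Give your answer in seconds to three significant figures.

r = L sinθ = 1.235 m. From T sinθ = mω²r and T cosθ = mg: tanθ = ω²r/g, so ω² = g tanθ / r = g/(L cosθ).
ω = √(g/(L cosθ)) = √(10.0/(2.22 × 0.8310)) = √5.421 = 2.328 rad/s.
Period = 2π/ω = 2.699 s.

2.70 s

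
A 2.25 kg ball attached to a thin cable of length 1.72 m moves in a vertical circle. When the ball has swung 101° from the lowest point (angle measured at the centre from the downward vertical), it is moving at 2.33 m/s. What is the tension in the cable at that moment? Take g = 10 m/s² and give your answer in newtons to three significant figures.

2.81 N

Take the radial direction toward the centre of the circle as positive. The component of the weight along the string toward the centre is −mg cos φ (φ measured from the bottom), so Newton's second law along the string gives T − mg cos φ = m v²/r.
cos 101° = -0.1908, so T = m(v²/r + g cos φ) = 2.25 × ((2.33)²/1.72 + 10.0 × -0.1908) = 2.25 × (3.156 + (-1.908)) = 2.25 × 1.248 = 2.809 N.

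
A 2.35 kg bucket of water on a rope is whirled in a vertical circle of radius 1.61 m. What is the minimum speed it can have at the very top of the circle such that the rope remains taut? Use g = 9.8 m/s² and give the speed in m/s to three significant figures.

3.97 m/s

At the highest point the centre is directly below, so both the weight and T act inward: T + mg = mv²/r.
At minimum speed T → 0, so mg = mv_min²/r ⇒ v_min = √(g r) = √(9.8 × 1.61) = 3.972 m/s.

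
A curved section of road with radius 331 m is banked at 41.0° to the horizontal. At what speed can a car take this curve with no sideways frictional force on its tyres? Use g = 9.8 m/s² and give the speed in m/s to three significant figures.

On a frictionless banked curve, N sinθ = mv²/r and N cosθ = mg, so tanθ = v²/(rg).
v = √(r g tanθ) = √(331 × 9.8 × tan 41.0°) = √(331 × 9.8 × 0.8693) = √2820 = 53.10 m/s.

53.1 m/s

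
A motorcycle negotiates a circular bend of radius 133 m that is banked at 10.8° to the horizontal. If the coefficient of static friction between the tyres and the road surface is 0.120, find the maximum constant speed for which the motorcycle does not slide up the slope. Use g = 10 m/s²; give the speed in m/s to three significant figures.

At the maximum speed, friction acts down the slope at its limiting value f = μN. Radially (horizontal, toward centre): N sinθ + μN cosθ = mv²/r. Vertically: N cosθ − μN sinθ = mg.
Dividing: v² = r g (sinθ + μcosθ)/(cosθ − μsinθ).
sinθ + μcosθ = 0.1874 + 0.120×0.9823 = 0.3053; cosθ − μsinθ = 0.9823 − 0.120×0.1874 = 0.9598.
v² = 133 × 10.0 × 0.3053/0.9598 = 423.0 m²/s², so v = 20.57 m/s.

20.6 m/s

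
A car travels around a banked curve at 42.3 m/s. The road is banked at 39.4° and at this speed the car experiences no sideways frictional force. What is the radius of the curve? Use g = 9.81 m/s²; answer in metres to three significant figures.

222 m

Frictionless banking: tanθ = v²/(rg), so r = v²/(g tanθ).
r = (42.3)²/(9.81 × tan 39.4°) = 1789/(9.81 × 0.8214) = 1789/8.058 = 222.1 m.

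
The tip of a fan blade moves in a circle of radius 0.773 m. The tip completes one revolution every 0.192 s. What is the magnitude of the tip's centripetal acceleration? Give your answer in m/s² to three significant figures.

v = 2πr/T = 2π × 0.773/0.192 = 25.30 m/s.
a_c = v²/r = (25.30)²/0.773 = 639.9/0.773 = 827.8 m/s².

828 m/s²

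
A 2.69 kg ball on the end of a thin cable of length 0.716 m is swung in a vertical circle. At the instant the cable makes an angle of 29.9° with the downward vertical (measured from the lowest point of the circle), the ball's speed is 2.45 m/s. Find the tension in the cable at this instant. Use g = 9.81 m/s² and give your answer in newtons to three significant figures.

Take the radial direction toward the centre of the circle as positive. The component of the weight along the string toward the centre is −mg cos φ (φ measured from the bottom), so Newton's second law along the string gives T − mg cos φ = m v²/r.
cos 29.9° = 0.8669, so T = m(v²/r + g cos φ) = 2.69 × ((2.45)²/0.716 + 9.81 × 0.8669) = 2.69 × (8.383 + (8.504)) = 2.69 × 16.89 = 45.43 N.

45.4 N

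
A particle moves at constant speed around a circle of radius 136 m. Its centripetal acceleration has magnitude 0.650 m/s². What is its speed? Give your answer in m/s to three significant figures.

9.40 m/s

a_c = v²/r ⇒ v = √(a_c · r) = √(0.650 × 136) = √88.40 = 9.402 m/s.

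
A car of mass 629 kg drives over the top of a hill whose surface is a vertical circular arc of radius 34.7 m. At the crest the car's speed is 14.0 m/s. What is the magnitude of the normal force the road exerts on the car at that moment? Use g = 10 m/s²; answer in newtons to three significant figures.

At the crest the centripetal acceleration points downward (toward the centre of the arc), so mg − N = mv²/r.
N = m(g − v²/r) = 629 × (10.0 − (14.0)²/34.7) = 629 × (10.0 − 5.648) = 629 × 4.352 = 2737 N.

2740 N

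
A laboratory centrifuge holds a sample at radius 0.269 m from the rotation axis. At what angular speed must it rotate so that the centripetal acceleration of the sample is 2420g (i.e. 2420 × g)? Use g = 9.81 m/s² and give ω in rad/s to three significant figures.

Centripetal acceleration a_c = ω²r. Setting ω²r = 2420g:
ω = √(2420g / r) = √(2420 × 9.81 / 0.269) = √88250 = 297.1 rad/s.

297 rad/s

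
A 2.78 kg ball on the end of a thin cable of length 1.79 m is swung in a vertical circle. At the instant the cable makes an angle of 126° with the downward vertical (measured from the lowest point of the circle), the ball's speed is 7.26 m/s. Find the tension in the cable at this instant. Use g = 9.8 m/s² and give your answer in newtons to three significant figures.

Take the radial direction toward the centre of the circle as positive. The component of the weight along the string toward the centre is −mg cos φ (φ measured from the bottom), so Newton's second law along the string gives T − mg cos φ = m v²/r.
cos 126° = -0.5878, so T = m(v²/r + g cos φ) = 2.78 × ((7.26)²/1.79 + 9.8 × -0.5878) = 2.78 × (29.45 + (-5.760)) = 2.78 × 23.69 = 65.85 N.

65.8 N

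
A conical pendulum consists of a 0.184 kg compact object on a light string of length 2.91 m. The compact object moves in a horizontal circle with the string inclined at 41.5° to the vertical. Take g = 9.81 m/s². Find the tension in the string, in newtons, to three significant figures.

Vertically the bob has no acceleration, so T cosθ = mg.
T = mg/cosθ = 0.184 × 9.81 / cos 41.5° = 1.805/0.7490 = 2.410 N.

2.41 N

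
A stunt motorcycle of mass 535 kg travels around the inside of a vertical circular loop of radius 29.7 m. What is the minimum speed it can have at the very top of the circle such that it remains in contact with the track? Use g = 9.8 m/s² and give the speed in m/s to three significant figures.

At the highest point the centre is directly below, so both the weight and N act inward: N + mg = mv²/r.
At minimum speed N → 0, so mg = mv_min²/r ⇒ v_min = √(g r) = √(9.8 × 29.7) = 17.06 m/s.

17.1 m/s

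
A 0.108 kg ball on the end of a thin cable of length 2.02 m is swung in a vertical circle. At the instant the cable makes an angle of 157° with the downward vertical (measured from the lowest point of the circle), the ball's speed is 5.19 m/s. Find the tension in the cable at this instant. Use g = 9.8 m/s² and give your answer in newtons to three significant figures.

Take the radial direction toward the centre of the circle as positive. The component of the weight along the string toward the centre is −mg cos φ (φ measured from the bottom), so Newton's second law along the string gives T − mg cos φ = m v²/r.
cos 157° = -0.9205, so T = m(v²/r + g cos φ) = 0.108 × ((5.19)²/2.02 + 9.8 × -0.9205) = 0.108 × (13.33 + (-9.021)) = 0.108 × 4.314 = 0.4659 N.

0.466 N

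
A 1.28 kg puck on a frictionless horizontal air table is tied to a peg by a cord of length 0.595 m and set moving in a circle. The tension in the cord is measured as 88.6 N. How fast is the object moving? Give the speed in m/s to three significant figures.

T = m v²/r ⇒ v = √(T r / m) = √(88.6 × 0.595 / 1.28) = √41.19 = 6.418 m/s.

6.42 m/s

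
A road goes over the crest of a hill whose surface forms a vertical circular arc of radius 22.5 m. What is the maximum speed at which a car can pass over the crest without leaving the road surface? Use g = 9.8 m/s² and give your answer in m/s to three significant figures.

At the crest the centre of the circle is below the car, so the net downward (centripetal) force is mg − N = mv²/r.
The car leaves the road when N → 0, giving v_max = √(g r) = √(9.8 × 22.5) = 14.85 m/s.

14.8 m/s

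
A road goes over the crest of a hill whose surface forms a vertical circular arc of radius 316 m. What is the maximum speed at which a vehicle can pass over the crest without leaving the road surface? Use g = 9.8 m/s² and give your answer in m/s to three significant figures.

At the crest the centre of the circle is below the vehicle, so the net downward (centripetal) force is mg − N = mv²/r.
The vehicle leaves the road when N → 0, giving v_max = √(g r) = √(9.8 × 316) = 55.65 m/s.

55.6 m/s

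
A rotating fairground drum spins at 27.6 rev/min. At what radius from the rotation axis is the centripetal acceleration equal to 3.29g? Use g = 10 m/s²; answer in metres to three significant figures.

3.94 m

ω = 27.6 rev/min × 2π/60 = 2.890 rad/s.
a_c = ω²r = 3.29g ⇒ r = 3.29 × 10.0 / (2.890)² = 32.90/8.354 = 3.938 m.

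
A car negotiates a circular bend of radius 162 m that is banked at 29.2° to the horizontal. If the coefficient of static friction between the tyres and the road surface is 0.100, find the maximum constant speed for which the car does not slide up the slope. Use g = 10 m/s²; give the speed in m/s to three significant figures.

33.6 m/s

At the maximum speed, friction acts down the slope at its limiting value f = μN. Radially (horizontal, toward centre): N sinθ + μN cosθ = mv²/r. Vertically: N cosθ − μN sinθ = mg.
Dividing: v² = r g (sinθ + μcosθ)/(cosθ − μsinθ).
sinθ + μcosθ = 0.4879 + 0.100×0.8729 = 0.5752; cosθ − μsinθ = 0.8729 − 0.100×0.4879 = 0.8241.
v² = 162 × 10.0 × 0.5752/0.8241 = 1131 m²/s², so v = 33.62 m/s.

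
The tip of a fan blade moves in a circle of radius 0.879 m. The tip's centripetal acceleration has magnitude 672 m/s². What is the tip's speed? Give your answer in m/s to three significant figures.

a_c = v²/r ⇒ v = √(a_c · r) = √(672 × 0.879) = √590.7 = 24.30 m/s.

24.3 m/s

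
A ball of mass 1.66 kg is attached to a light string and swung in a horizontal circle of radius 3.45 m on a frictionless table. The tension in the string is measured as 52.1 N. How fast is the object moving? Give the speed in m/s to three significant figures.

10.4 m/s

T = m v²/r ⇒ v = √(T r / m) = √(52.1 × 3.45 / 1.66) = √108.3 = 10.41 m/s.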